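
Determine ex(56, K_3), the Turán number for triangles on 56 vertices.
ex(56, K_3) = ⌊56^2/4⌋ = 784

Mantel (1907): a triangle-free graph on n vertices has at most ⌊n^2/4⌋ edges, with equality for the complete bipartite graph K_{⌊n/2⌋, ⌈n/2⌉}. For n = 56: ⌊56^2/4⌋ = ⌊3136/4⌋ = 784. The extremal graph is K_{28, 28}, which has 28·28 = 784 edges.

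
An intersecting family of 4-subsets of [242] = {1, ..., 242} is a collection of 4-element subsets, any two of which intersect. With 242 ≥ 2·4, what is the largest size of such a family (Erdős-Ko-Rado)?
max |F| = C(241, 3) = 2303960

The Erdős-Ko-Rado theorem states: for n ≥ 2k, an intersecting family of k-subsets of an n-element set has size at most C(n − 1, k − 1), with equality for 'star' families {A ⊆ [n] : |A| = k, i ∈ A} (fix an element i). For n = 242, k = 4: C(241, 3) = 2303960.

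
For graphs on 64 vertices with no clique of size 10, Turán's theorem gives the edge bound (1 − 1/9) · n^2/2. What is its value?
Turán density bound = (8/9) · 64^2/2 = 16384/9 ≈ 1820.4444

Turán's theorem: ex(n, K_{r+1}) is achieved by the complete r-partite Turán graph T(n, r) with parts as balanced as possible, and is at most (1 − 1/r) · n^2/2. For r = 9, n = 64: the density bound is (8/9) · 4096/2 = 16384/9 ≈ 1820.4444. The integer-valued extremum is e(T(64, 9)) = 1820, which is strictly less than the density bound 16384/9 since 9 ∤ 64 (the parts of T(64, 9) cannot all be equal).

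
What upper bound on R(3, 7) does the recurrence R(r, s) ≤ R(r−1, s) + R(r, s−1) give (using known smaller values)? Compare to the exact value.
R(3, 7) ≤ R(2, 7) + R(3, 6) = 7 + 18 = 25; exact value R(3, 7) = 23.

The Erdős–Szekeres recurrence R(r, s) ≤ R(r−1, s) + R(r, s−1) applied to (r, s) = (3, 7) gives
  R(3, 7) ≤ R(2, 7) + R(3, 6) = 7 + 18 = 25.
(Recall R(2, k) = k and R is symmetric.) The recurrence is not tight here (it gives 25, but the exact value is R(3, 7) = 23); the tight upper bound requires a sharper argument than the simple recurrence, combined with a lower-bound construction on K_{22}.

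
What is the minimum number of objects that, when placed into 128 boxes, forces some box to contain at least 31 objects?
n = (31 − 1)·128 + 1 = 3841

By the generalised pigeonhole principle, to guarantee some box contains ≥ r objects we need more than (r − 1) · k objects total. Threshold: n = (r − 1) · k + 1. With r = 31 and k = 128: n = 30 · 128 + 1 = 3840 + 1 = 3841. For n = 3840 = 30 · 128, we can put exactly 30 objects in every box, avoiding 31 in any single one — so 3841 is tight.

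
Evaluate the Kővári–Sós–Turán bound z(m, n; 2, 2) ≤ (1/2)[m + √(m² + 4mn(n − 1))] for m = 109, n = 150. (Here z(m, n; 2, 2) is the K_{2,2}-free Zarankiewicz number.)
z(109, 150; 2, 2) ≤ (1/2)[109 + √(109² + 4·109·150·149)] = (1/2)[109 + √9756481] = 1616.2683

Kővári–Sós–Turán: let r_1, ..., r_109 be the row sums and z = Σ r_i the total number of 1s. Each pair of columns can share at most one row with both entries 1 (else a 2×2 all-ones block appears), so Σ_i C(r_i, 2) ≤ C(150, 2) = 11175. By convexity Σ_i C(r_i, 2) ≥ 109·C(z/109, 2) = z(z − 109)/(2·109), giving z² − 109z − 109·150·149 ≤ 0 and hence z ≤ (1/2)[109 + √(11881 + 4·2436150)] = (1/2)[109 + √9756481] ≈ (1/2)(109 + 3123.5366) = 1616.2683.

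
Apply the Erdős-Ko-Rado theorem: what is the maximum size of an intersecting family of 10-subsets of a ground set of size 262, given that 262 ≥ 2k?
max |F| = C(261, 9) = 13472177599131680

The Erdős-Ko-Rado theorem states: for n ≥ 2k, an intersecting family of k-subsets of an n-element set has size at most C(n − 1, k − 1), with equality for 'star' families {A ⊆ [n] : |A| = k, i ∈ A} (fix an element i). For n = 262, k = 10: C(261, 9) = 13472177599131680.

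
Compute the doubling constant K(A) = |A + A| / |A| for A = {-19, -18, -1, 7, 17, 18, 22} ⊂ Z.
K = |A + A| / |A| = 26/7

Enumerate A + A = {a + b : a, b ∈ A}. With |A| = 7, there are |A|^2 = 49 ordered sum pairs; collecting distinct values, A + A = {-38, -37, -36, -20, -19, -12, -11, -2, -1, 0, 3, 4, 6, 14, 16, 17, 21, 24, 25, 29, 34, 35, 36, 39, 40, 44}, so |A + A| = 26. Thus K = 26/7. For comparison, the minimum possible |A + A| over all 7-element sets is 2·7 − 1 = 13 (so min K = 13/7), attained only by arithmetic progressions.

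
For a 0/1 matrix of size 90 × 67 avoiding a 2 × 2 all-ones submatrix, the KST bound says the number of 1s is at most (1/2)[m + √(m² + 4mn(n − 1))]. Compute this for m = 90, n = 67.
z(90, 67; 2, 2) ≤ (1/2)[90 + √(90² + 4·90·67·66)] = (1/2)[90 + √1600020] = 677.4595

Kővári–Sós–Turán: let r_1, ..., r_90 be the row sums and z = Σ r_i the total number of 1s. Each pair of columns can share at most one row with both entries 1 (else a 2×2 all-ones block appears), so Σ_i C(r_i, 2) ≤ C(67, 2) = 2211. By convexity Σ_i C(r_i, 2) ≥ 90·C(z/90, 2) = z(z − 90)/(2·90), giving z² − 90z − 90·67·66 ≤ 0 and hence z ≤ (1/2)[90 + √(8100 + 4·397980)] = (1/2)[90 + √1600020] ≈ (1/2)(90 + 1264.919) = 677.4595.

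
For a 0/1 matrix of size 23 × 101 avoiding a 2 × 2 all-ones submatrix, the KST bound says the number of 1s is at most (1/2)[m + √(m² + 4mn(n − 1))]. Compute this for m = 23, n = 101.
z(23, 101; 2, 2) ≤ (1/2)[23 + √(23² + 4·23·101·100)] = (1/2)[23 + √929729] = 493.6123

Kővári–Sós–Turán: let r_1, ..., r_23 be the row sums and z = Σ r_i the total number of 1s. Each pair of columns can share at most one row with both entries 1 (else a 2×2 all-ones block appears), so Σ_i C(r_i, 2) ≤ C(101, 2) = 5050. By convexity Σ_i C(r_i, 2) ≥ 23·C(z/23, 2) = z(z − 23)/(2·23), giving z² − 23z − 23·101·100 ≤ 0 and hence z ≤ (1/2)[23 + √(529 + 4·232300)] = (1/2)[23 + √929729] ≈ (1/2)(23 + 964.2246) = 493.6123.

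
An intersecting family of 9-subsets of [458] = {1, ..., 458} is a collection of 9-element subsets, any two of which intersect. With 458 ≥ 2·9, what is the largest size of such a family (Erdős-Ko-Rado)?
max |F| = C(457, 8) = 44366325514679025

Erdős-Ko-Rado (1961): when n ≥ 2k, max |F| = C(n−1, k−1). The bound is attained by the star {A : i ∈ A} for any fixed i ∈ [n]. Here C(458−1, 9−1) = C(457, 8) = 44366325514679025.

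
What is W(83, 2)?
W(83, 2) = 83 + 1 = 84

A 2-term AP is any pair of integers, so a monochromatic 2-AP exists iff some colour is used at least twice. With 83 colours, the colouring i ↦ i on {1, ..., 83} uses each colour once, avoiding any monochromatic pair, so W(83, 2) > 83. For {1, ..., 84}, pigeonhole forces two integers of the same colour, which form a monochromatic 2-AP. Hence W(83, 2) = 84.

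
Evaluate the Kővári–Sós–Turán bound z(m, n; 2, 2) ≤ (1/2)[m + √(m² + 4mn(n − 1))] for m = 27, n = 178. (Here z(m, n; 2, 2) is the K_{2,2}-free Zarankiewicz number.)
z(27, 178; 2, 2) ≤ (1/2)[27 + √(27² + 4·27·178·177)] = (1/2)[27 + √3403377] = 935.9122

Kővári–Sós–Turán: let r_1, ..., r_27 be the row sums and z = Σ r_i the total number of 1s. Each pair of columns can share at most one row with both entries 1 (else a 2×2 all-ones block appears), so Σ_i C(r_i, 2) ≤ C(178, 2) = 15753. By convexity Σ_i C(r_i, 2) ≥ 27·C(z/27, 2) = z(z − 27)/(2·27), giving z² − 27z − 27·178·177 ≤ 0 and hence z ≤ (1/2)[27 + √(729 + 4·850662)] = (1/2)[27 + √3403377] ≈ (1/2)(27 + 1844.8244) = 935.9122.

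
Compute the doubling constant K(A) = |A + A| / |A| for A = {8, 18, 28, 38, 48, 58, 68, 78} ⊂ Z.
K = |A + A| / |A| = 15/8

Enumerate A + A = {a + b : a, b ∈ A}. With |A| = 8, there are |A|^2 = 64 ordered sum pairs; collecting distinct values, A + A = {16, 26, 36, 46, 56, 66, 76, 86, 96, 106, 116, 126, 136, 146, 156}, so |A + A| = 15. Thus K = 15/8. Here |A + A| = 2|A| − 1 = 15, the minimum possible — so K = 15/8 is minimal, which holds iff A is an arithmetic progression.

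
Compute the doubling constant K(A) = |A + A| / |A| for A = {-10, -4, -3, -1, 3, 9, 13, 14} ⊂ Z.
K = |A + A| / |A| = 31/8

Enumerate A + A = {a + b : a, b ∈ A}. With |A| = 8, there are |A|^2 = 64 ordered sum pairs; collecting distinct values, A + A = {-20, -14, -13, -11, -8, -7, -6, -5, -4, -2, -1, 0, 2, 3, 4, 5, 6, 8, 9, 10, 11, 12, 13, 16, 17, 18, 22, 23, 26, 27, 28}, so |A + A| = 31. Thus K = 31/8. For comparison, the minimum possible |A + A| over all 8-element sets is 2·8 − 1 = 15 (so min K = 15/8), attained only by arithmetic progressions.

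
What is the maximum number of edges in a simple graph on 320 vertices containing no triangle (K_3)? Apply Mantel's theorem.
ex(320, K_3) = ⌊320^2/4⌋ = 25600

Mantel (1907): a triangle-free graph on n vertices has at most ⌊n^2/4⌋ edges, with equality for the complete bipartite graph K_{⌊n/2⌋, ⌈n/2⌉}. For n = 320: ⌊320^2/4⌋ = ⌊102400/4⌋ = 25600. The extremal graph is K_{160, 160}, which has 160·160 = 25600 edges.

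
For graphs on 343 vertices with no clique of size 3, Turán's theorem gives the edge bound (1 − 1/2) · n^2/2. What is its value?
Turán density bound = (1/2) · 343^2/2 = 117649/4 ≈ 29412.25

Turán's theorem: ex(n, K_{r+1}) is achieved by the complete r-partite Turán graph T(n, r) with parts as balanced as possible, and is at most (1 − 1/r) · n^2/2. For r = 2, n = 343: the density bound is (1/2) · 117649/2 = 117649/4 ≈ 29412.25. The integer-valued extremum is e(T(343, 2)) = 29412, which is strictly less than the density bound 117649/4 since 2 ∤ 343 (the parts of T(343, 2) cannot all be equal).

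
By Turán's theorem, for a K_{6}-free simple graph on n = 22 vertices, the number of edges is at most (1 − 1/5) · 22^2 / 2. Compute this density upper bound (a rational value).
Turán density bound = (4/5) · 22^2/2 = 968/5 ≈ 193.6

Turán's theorem: ex(n, K_{r+1}) is achieved by the complete r-partite Turán graph T(n, r) with parts as balanced as possible, and is at most (1 − 1/r) · n^2/2. For r = 5, n = 22: the density bound is (4/5) · 484/2 = 968/5 ≈ 193.6. The integer-valued extremum is e(T(22, 5)) = 193, which is strictly less than the density bound 968/5 since 5 ∤ 22 (the parts of T(22, 5) cannot all be equal).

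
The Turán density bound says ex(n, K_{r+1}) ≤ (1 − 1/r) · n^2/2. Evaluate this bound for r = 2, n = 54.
Turán density bound = (1/2) · 54^2/2 = 729

Turán's theorem: ex(n, K_{r+1}) is achieved by the complete r-partite Turán graph T(n, r) with parts as balanced as possible, and is at most (1 − 1/r) · n^2/2. For r = 2, n = 54: the density bound is (1/2) · 2916/2 = 729. Since 2 ∣ 54, the Turán graph T(54, 2) has parts of equal size 27, and its edge count e(T(54, 2)) = 729 attains the density bound exactly.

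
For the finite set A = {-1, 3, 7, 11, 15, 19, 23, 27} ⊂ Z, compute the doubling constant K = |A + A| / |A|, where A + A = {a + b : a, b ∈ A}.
K = |A + A| / |A| = 15/8

Enumerate A + A = {a + b : a, b ∈ A}. With |A| = 8, there are |A|^2 = 64 ordered sum pairs; collecting distinct values, A + A = {-2, 2, 6, 10, 14, 18, 22, 26, 30, 34, 38, 42, 46, 50, 54}, so |A + A| = 15. Thus K = 15/8. Here |A + A| = 2|A| − 1 = 15, the minimum possible — so K = 15/8 is minimal, which holds iff A is an arithmetic progression.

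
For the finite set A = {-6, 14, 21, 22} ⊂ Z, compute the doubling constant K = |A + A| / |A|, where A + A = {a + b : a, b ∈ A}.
K = |A + A| / |A| = 10/4 = 5/2

Enumerate A + A = {a + b : a, b ∈ A}. With |A| = 4, there are |A|^2 = 16 ordered sum pairs; collecting distinct values, A + A = {-12, 8, 15, 16, 28, 35, 36, 42, 43, 44}, so |A + A| = 10. Thus K = 10/4 = 5/2. For comparison, the minimum possible |A + A| over all 4-element sets is 2·4 − 1 = 7 (so min K = 7/4), attained only by arithmetic progressions.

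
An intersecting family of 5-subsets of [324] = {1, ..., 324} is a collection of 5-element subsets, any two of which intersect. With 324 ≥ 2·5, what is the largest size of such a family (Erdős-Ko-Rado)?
max |F| = C(323, 4) = 445145680

The Erdős-Ko-Rado theorem states: for n ≥ 2k, an intersecting family of k-subsets of an n-element set has size at most C(n − 1, k − 1), with equality for 'star' families {A ⊆ [n] : |A| = k, i ∈ A} (fix an element i). For n = 324, k = 5: C(323, 4) = 445145680.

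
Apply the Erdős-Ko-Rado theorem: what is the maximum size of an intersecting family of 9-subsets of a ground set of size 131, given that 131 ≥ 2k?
max |F| = C(130, 8) = 1624177854000

Erdős-Ko-Rado (1961): when n ≥ 2k, max |F| = C(n−1, k−1). The bound is attained by the star {A : i ∈ A} for any fixed i ∈ [n]. Here C(131−1, 9−1) = C(130, 8) = 1624177854000.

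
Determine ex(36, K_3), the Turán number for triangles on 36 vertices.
ex(36, K_3) = ⌊36^2/4⌋ = 324

Mantel (1907): a triangle-free graph on n vertices has at most ⌊n^2/4⌋ edges, with equality for the complete bipartite graph K_{⌊n/2⌋, ⌈n/2⌉}. For n = 36: ⌊36^2/4⌋ = ⌊1296/4⌋ = 324. The extremal graph is K_{18, 18}, which has 18·18 = 324 edges.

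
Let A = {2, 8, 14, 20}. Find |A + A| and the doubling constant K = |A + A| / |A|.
K = |A + A| / |A| = 7/4

Enumerate A + A = {a + b : a, b ∈ A}. With |A| = 4, there are |A|^2 = 16 ordered sum pairs; collecting distinct values, A + A = {4, 10, 16, 22, 28, 34, 40}, so |A + A| = 7. Thus K = 7/4. Here |A + A| = 2|A| − 1 = 7, the minimum possible — so K = 7/4 is minimal, which holds iff A is an arithmetic progression.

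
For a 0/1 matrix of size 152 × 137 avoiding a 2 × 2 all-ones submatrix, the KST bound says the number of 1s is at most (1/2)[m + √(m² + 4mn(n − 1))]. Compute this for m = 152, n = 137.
z(152, 137; 2, 2) ≤ (1/2)[152 + √(152² + 4·152·137·136)] = (1/2)[152 + √11351360] = 1760.589

Kővári–Sós–Turán: let r_1, ..., r_152 be the row sums and z = Σ r_i the total number of 1s. Each pair of columns can share at most one row with both entries 1 (else a 2×2 all-ones block appears), so Σ_i C(r_i, 2) ≤ C(137, 2) = 9316. By convexity Σ_i C(r_i, 2) ≥ 152·C(z/152, 2) = z(z − 152)/(2·152), giving z² − 152z − 152·137·136 ≤ 0 and hence z ≤ (1/2)[152 + √(23104 + 4·2832064)] = (1/2)[152 + √11351360] ≈ (1/2)(152 + 3369.1779) = 1760.589.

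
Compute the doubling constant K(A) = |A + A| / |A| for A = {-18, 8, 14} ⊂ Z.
K = |A + A| / |A| = 6/3 = 2

Enumerate A + A = {a + b : a, b ∈ A}. With |A| = 3, there are |A|^2 = 9 ordered sum pairs; collecting distinct values, A + A = {-36, -10, -4, 16, 22, 28}, so |A + A| = 6. Thus K = 6/3 = 2. For comparison, the minimum possible |A + A| over all 3-element sets is 2·3 − 1 = 5 (so min K = 5/3), attained only by arithmetic progressions.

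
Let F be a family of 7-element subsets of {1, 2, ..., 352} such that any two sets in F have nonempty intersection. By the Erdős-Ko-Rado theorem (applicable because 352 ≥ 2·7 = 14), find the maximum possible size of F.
max |F| = C(351, 6) = 2488014510345

Erdős-Ko-Rado (1961): when n ≥ 2k, max |F| = C(n−1, k−1). The bound is attained by the star {A : i ∈ A} for any fixed i ∈ [n]. Here C(352−1, 7−1) = C(351, 6) = 2488014510345.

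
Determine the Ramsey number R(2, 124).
R(2, 124) = 124

R(2, k) = k for all k ≥ 2: in a 2-colouring of K_k, either some edge is red (a red K_2) or all edges are blue (a blue K_k). And K_{123} coloured all-blue has no blue K_124, so R(2, 124) > 123. Hence R(2, 124) = 124.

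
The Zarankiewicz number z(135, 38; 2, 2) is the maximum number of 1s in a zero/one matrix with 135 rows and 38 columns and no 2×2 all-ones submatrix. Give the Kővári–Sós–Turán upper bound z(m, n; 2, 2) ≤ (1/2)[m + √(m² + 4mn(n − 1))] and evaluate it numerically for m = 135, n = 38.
z(135, 38; 2, 2) ≤ (1/2)[135 + √(135² + 4·135·38·37)] = (1/2)[135 + √777465] = 508.3699

Kővári–Sós–Turán: let r_1, ..., r_135 be the row sums and z = Σ r_i the total number of 1s. Each pair of columns can share at most one row with both entries 1 (else a 2×2 all-ones block appears), so Σ_i C(r_i, 2) ≤ C(38, 2) = 703. By convexity Σ_i C(r_i, 2) ≥ 135·C(z/135, 2) = z(z − 135)/(2·135), giving z² − 135z − 135·38·37 ≤ 0 and hence z ≤ (1/2)[135 + √(18225 + 4·189810)] = (1/2)[135 + √777465] ≈ (1/2)(135 + 881.7398) = 508.3699.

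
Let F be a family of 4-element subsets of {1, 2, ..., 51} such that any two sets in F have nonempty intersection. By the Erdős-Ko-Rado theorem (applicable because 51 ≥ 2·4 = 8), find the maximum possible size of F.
max |F| = C(50, 3) = 19600

The Erdős-Ko-Rado theorem states: for n ≥ 2k, an intersecting family of k-subsets of an n-element set has size at most C(n − 1, k − 1), with equality for 'star' families {A ⊆ [n] : |A| = k, i ∈ A} (fix an element i). For n = 51, k = 4: C(50, 3) = 19600.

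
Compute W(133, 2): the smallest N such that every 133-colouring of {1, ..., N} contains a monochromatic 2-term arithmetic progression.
W(133, 2) = 133 + 1 = 134

A 2-term AP is any pair of integers, so a monochromatic 2-AP exists iff some colour is used at least twice. With 133 colours, the colouring i ↦ i on {1, ..., 133} uses each colour once, avoiding any monochromatic pair, so W(133, 2) > 133. For {1, ..., 134}, pigeonhole forces two integers of the same colour, which form a monochromatic 2-AP. Hence W(133, 2) = 134.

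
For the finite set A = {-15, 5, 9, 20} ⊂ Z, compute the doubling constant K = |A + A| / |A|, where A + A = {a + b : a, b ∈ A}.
K = |A + A| / |A| = 10/4 = 5/2

Enumerate A + A = {a + b : a, b ∈ A}. With |A| = 4, there are |A|^2 = 16 ordered sum pairs; collecting distinct values, A + A = {-30, -10, -6, 5, 10, 14, 18, 25, 29, 40}, so |A + A| = 10. Thus K = 10/4 = 5/2. For comparison, the minimum possible |A + A| over all 4-element sets is 2·4 − 1 = 7 (so min K = 7/4), attained only by arithmetic progressions.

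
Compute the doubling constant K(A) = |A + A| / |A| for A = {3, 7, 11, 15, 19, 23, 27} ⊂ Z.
K = |A + A| / |A| = 13/7

Enumerate A + A = {a + b : a, b ∈ A}. With |A| = 7, there are |A|^2 = 49 ordered sum pairs; collecting distinct values, A + A = {6, 10, 14, 18, 22, 26, 30, 34, 38, 42, 46, 50, 54}, so |A + A| = 13. Thus K = 13/7. Here |A + A| = 2|A| − 1 = 13, the minimum possible — so K = 13/7 is minimal, which holds iff A is an arithmetic progression.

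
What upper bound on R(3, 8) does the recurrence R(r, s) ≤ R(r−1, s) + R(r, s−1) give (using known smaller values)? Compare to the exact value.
R(3, 8) ≤ R(2, 8) + R(3, 7) = 8 + 23 = 31; exact value R(3, 8) = 28.

The Erdős–Szekeres recurrence R(r, s) ≤ R(r−1, s) + R(r, s−1) applied to (r, s) = (3, 8) gives
  R(3, 8) ≤ R(2, 8) + R(3, 7) = 8 + 23 = 31.
(Recall R(2, k) = k and R is symmetric.) The recurrence is not tight here (it gives 31, but the exact value is R(3, 8) = 28); the tight upper bound requires a sharper argument than the simple recurrence, combined with a lower-bound construction on K_{27}.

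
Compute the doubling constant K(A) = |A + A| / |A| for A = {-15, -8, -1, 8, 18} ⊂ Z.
K = |A + A| / |A| = 14/5

Enumerate A + A = {a + b : a, b ∈ A}. With |A| = 5, there are |A|^2 = 25 ordered sum pairs; collecting distinct values, A + A = {-30, -23, -16, -9, -7, -2, 0, 3, 7, 10, 16, 17, 26, 36}, so |A + A| = 14. Thus K = 14/5. For comparison, the minimum possible |A + A| over all 5-element sets is 2·5 − 1 = 9 (so min K = 9/5), attained only by arithmetic progressions.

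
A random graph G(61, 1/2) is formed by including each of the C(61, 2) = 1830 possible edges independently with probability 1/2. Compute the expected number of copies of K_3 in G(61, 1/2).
E[# K_3] = C(61, 3) · (1/2)^C(3, 2) = 35990 / 2^3 = 17995/4 = 4498.75

For each 3-subset S of vertices (there are C(61, 3) = 35990 such S), let X_S = 1 if S induces a K_3 (all C(3, 2) = 3 edges present). Then P(X_S = 1) = (1/2)^3 = 1/8. By linearity of expectation, E[# K_3] = C(61, 3) · (1/2)^3 = 35990 / 8 = 17995/4 = 4498.75.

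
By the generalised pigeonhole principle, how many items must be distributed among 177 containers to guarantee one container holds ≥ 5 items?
n = (5 − 1)·177 + 1 = 709

By the generalised pigeonhole principle, to guarantee some box contains ≥ r objects we need more than (r − 1) · k objects total. Threshold: n = (r − 1) · k + 1. With r = 5 and k = 177: n = 4 · 177 + 1 = 708 + 1 = 709. For n = 708 = 4 · 177, we can put exactly 4 objects in every box, avoiding 5 in any single one — so 709 is tight.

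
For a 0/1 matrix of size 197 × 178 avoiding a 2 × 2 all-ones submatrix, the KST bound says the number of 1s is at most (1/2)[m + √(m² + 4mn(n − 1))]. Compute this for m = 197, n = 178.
z(197, 178; 2, 2) ≤ (1/2)[197 + √(197² + 4·197·178·177)] = (1/2)[197 + √24865537] = 2591.7678

Kővári–Sós–Turán: let r_1, ..., r_197 be the row sums and z = Σ r_i the total number of 1s. Each pair of columns can share at most one row with both entries 1 (else a 2×2 all-ones block appears), so Σ_i C(r_i, 2) ≤ C(178, 2) = 15753. By convexity Σ_i C(r_i, 2) ≥ 197·C(z/197, 2) = z(z − 197)/(2·197), giving z² − 197z − 197·178·177 ≤ 0 and hence z ≤ (1/2)[197 + √(38809 + 4·6206682)] = (1/2)[197 + √24865537] ≈ (1/2)(197 + 4986.5356) = 2591.7678.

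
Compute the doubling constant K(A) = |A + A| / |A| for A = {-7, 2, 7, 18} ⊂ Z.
K = |A + A| / |A| = 10/4 = 5/2

Enumerate A + A = {a + b : a, b ∈ A}. With |A| = 4, there are |A|^2 = 16 ordered sum pairs; collecting distinct values, A + A = {-14, -5, 0, 4, 9, 11, 14, 20, 25, 36}, so |A + A| = 10. Thus K = 10/4 = 5/2. For comparison, the minimum possible |A + A| over all 4-element sets is 2·4 − 1 = 7 (so min K = 7/4), attained only by arithmetic progressions.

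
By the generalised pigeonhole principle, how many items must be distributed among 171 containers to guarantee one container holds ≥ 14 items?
n = (14 − 1)·171 + 1 = 2224

By the generalised pigeonhole principle, to guarantee some box contains ≥ r objects we need more than (r − 1) · k objects total. Threshold: n = (r − 1) · k + 1. With r = 14 and k = 171: n = 13 · 171 + 1 = 2223 + 1 = 2224. For n = 2223 = 13 · 171, we can put exactly 13 objects in every box, avoiding 14 in any single one — so 2224 is tight.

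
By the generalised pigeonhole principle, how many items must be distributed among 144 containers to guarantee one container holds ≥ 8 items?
n = (8 − 1)·144 + 1 = 1009

By the generalised pigeonhole principle, to guarantee some box contains ≥ r objects we need more than (r − 1) · k objects total. Threshold: n = (r − 1) · k + 1. With r = 8 and k = 144: n = 7 · 144 + 1 = 1008 + 1 = 1009. For n = 1008 = 7 · 144, we can put exactly 7 objects in every box, avoiding 8 in any single one — so 1009 is tight.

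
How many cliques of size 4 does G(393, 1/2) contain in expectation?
E[# K_4] = C(393, 4) · (1/2)^C(4, 2) = 978833310 / 2^6 = 489416655/32 = 15294270.46875

For each 4-subset S of vertices (there are C(393, 4) = 978833310 such S), let X_S = 1 if S induces a K_4 (all C(4, 2) = 6 edges present). Then P(X_S = 1) = (1/2)^6 = 1/64. By linearity of expectation, E[# K_4] = C(393, 4) · (1/2)^6 = 978833310 / 64 = 489416655/32 = 15294270.46875.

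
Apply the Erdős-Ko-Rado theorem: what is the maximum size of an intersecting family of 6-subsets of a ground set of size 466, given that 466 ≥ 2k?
max |F| = C(465, 5) = 177301977468

Erdős-Ko-Rado (1961): when n ≥ 2k, max |F| = C(n−1, k−1). The bound is attained by the star {A : i ∈ A} for any fixed i ∈ [n]. Here C(466−1, 6−1) = C(465, 5) = 177301977468.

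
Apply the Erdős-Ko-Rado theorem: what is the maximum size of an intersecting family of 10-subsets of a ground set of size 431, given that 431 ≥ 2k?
max |F| = C(430, 9) = 1273067886297543050

The Erdős-Ko-Rado theorem states: for n ≥ 2k, an intersecting family of k-subsets of an n-element set has size at most C(n − 1, k − 1), with equality for 'star' families {A ⊆ [n] : |A| = k, i ∈ A} (fix an element i). For n = 431, k = 10: C(430, 9) = 1273067886297543050.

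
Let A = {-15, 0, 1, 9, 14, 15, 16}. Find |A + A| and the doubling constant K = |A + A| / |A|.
K = |A + A| / |A| = 23/7

Enumerate A + A = {a + b : a, b ∈ A}. With |A| = 7, there are |A|^2 = 49 ordered sum pairs; collecting distinct values, A + A = {-30, -15, -14, -6, -1, 0, 1, 2, 9, 10, 14, 15, 16, 17, 18, 23, 24, 25, 28, 29, 30, 31, 32}, so |A + A| = 23. Thus K = 23/7. For comparison, the minimum possible |A + A| over all 7-element sets is 2·7 − 1 = 13 (so min K = 13/7), attained only by arithmetic progressions.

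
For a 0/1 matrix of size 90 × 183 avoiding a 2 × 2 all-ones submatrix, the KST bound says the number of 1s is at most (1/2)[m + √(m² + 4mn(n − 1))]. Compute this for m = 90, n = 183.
z(90, 183; 2, 2) ≤ (1/2)[90 + √(90² + 4·90·183·182)] = (1/2)[90 + √11998260] = 1776.9252

Kővári–Sós–Turán: let r_1, ..., r_90 be the row sums and z = Σ r_i the total number of 1s. Each pair of columns can share at most one row with both entries 1 (else a 2×2 all-ones block appears), so Σ_i C(r_i, 2) ≤ C(183, 2) = 16653. By convexity Σ_i C(r_i, 2) ≥ 90·C(z/90, 2) = z(z − 90)/(2·90), giving z² − 90z − 90·183·182 ≤ 0 and hence z ≤ (1/2)[90 + √(8100 + 4·2997540)] = (1/2)[90 + √11998260] ≈ (1/2)(90 + 3463.8505) = 1776.9252.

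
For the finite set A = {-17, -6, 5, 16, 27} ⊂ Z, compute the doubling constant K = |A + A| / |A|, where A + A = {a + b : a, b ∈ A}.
K = |A + A| / |A| = 9/5

Enumerate A + A = {a + b : a, b ∈ A}. With |A| = 5, there are |A|^2 = 25 ordered sum pairs; collecting distinct values, A + A = {-34, -23, -12, -1, 10, 21, 32, 43, 54}, so |A + A| = 9. Thus K = 9/5. Here |A + A| = 2|A| − 1 = 9, the minimum possible — so K = 9/5 is minimal, which holds iff A is an arithmetic progression.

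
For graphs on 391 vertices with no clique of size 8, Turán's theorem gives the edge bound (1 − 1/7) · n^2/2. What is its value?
Turán density bound = (6/7) · 391^2/2 = 458643/7 ≈ 65520.4286

Turán's theorem: ex(n, K_{r+1}) is achieved by the complete r-partite Turán graph T(n, r) with parts as balanced as possible, and is at most (1 − 1/r) · n^2/2. For r = 7, n = 391: the density bound is (6/7) · 152881/2 = 458643/7 ≈ 65520.4286. The integer-valued extremum is e(T(391, 7)) = 65520, which is strictly less than the density bound 458643/7 since 7 ∤ 391 (the parts of T(391, 7) cannot all be equal).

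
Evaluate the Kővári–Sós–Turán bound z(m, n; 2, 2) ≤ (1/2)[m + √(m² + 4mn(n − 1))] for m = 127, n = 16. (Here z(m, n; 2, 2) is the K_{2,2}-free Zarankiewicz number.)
z(127, 16; 2, 2) ≤ (1/2)[127 + √(127² + 4·127·16·15)] = (1/2)[127 + √138049] = 249.2747

Kővári–Sós–Turán: let r_1, ..., r_127 be the row sums and z = Σ r_i the total number of 1s. Each pair of columns can share at most one row with both entries 1 (else a 2×2 all-ones block appears), so Σ_i C(r_i, 2) ≤ C(16, 2) = 120. By convexity Σ_i C(r_i, 2) ≥ 127·C(z/127, 2) = z(z − 127)/(2·127), giving z² − 127z − 127·16·15 ≤ 0 and hence z ≤ (1/2)[127 + √(16129 + 4·30480)] = (1/2)[127 + √138049] ≈ (1/2)(127 + 371.5495) = 249.2747.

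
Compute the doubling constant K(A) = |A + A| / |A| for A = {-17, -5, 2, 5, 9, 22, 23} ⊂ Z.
K = |A + A| / |A| = 26/7

Enumerate A + A = {a + b : a, b ∈ A}. With |A| = 7, there are |A|^2 = 49 ordered sum pairs; collecting distinct values, A + A = {-34, -22, -15, -12, -10, -8, -3, 0, 4, 5, 6, 7, 10, 11, 14, 17, 18, 24, 25, 27, 28, 31, 32, 44, 45, 46}, so |A + A| = 26. Thus K = 26/7. For comparison, the minimum possible |A + A| over all 7-element sets is 2·7 − 1 = 13 (so min K = 13/7), attained only by arithmetic progressions.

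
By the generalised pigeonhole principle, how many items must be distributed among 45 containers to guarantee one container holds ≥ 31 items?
n = (31 − 1)·45 + 1 = 1351

By the generalised pigeonhole principle, to guarantee some box contains ≥ r objects we need more than (r − 1) · k objects total. Threshold: n = (r − 1) · k + 1. With r = 31 and k = 45: n = 30 · 45 + 1 = 1350 + 1 = 1351. For n = 1350 = 30 · 45, we can put exactly 30 objects in every box, avoiding 31 in any single one — so 1351 is tight.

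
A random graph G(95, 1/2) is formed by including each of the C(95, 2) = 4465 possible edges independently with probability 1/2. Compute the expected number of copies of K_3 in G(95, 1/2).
E[# K_3] = C(95, 3) · (1/2)^C(3, 2) = 138415 / 2^3 = 17301.875

For each 3-subset S of vertices (there are C(95, 3) = 138415 such S), let X_S = 1 if S induces a K_3 (all C(3, 2) = 3 edges present). Then P(X_S = 1) = (1/2)^3 = 1/8. By linearity of expectation, E[# K_3] = C(95, 3) · (1/2)^3 = 138415 / 8 = 17301.875.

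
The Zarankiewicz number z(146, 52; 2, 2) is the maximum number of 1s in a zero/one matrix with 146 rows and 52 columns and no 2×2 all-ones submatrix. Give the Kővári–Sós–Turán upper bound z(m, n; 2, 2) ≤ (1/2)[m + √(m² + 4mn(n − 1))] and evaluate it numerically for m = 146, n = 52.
z(146, 52; 2, 2) ≤ (1/2)[146 + √(146² + 4·146·52·51)] = (1/2)[146 + √1570084] = 699.515

Kővári–Sós–Turán: let r_1, ..., r_146 be the row sums and z = Σ r_i the total number of 1s. Each pair of columns can share at most one row with both entries 1 (else a 2×2 all-ones block appears), so Σ_i C(r_i, 2) ≤ C(52, 2) = 1326. By convexity Σ_i C(r_i, 2) ≥ 146·C(z/146, 2) = z(z − 146)/(2·146), giving z² − 146z − 146·52·51 ≤ 0 and hence z ≤ (1/2)[146 + √(21316 + 4·387192)] = (1/2)[146 + √1570084] ≈ (1/2)(146 + 1253.0299) = 699.515.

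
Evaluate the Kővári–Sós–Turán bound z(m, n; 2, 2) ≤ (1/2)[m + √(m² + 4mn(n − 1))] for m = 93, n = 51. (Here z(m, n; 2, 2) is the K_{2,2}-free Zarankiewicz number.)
z(93, 51; 2, 2) ≤ (1/2)[93 + √(93² + 4·93·51·50)] = (1/2)[93 + √957249] = 535.6955

Kővári–Sós–Turán: let r_1, ..., r_93 be the row sums and z = Σ r_i the total number of 1s. Each pair of columns can share at most one row with both entries 1 (else a 2×2 all-ones block appears), so Σ_i C(r_i, 2) ≤ C(51, 2) = 1275. By convexity Σ_i C(r_i, 2) ≥ 93·C(z/93, 2) = z(z − 93)/(2·93), giving z² − 93z − 93·51·50 ≤ 0 and hence z ≤ (1/2)[93 + √(8649 + 4·237150)] = (1/2)[93 + √957249] ≈ (1/2)(93 + 978.391) = 535.6955.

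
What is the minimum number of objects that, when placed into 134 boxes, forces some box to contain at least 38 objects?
n = (38 − 1)·134 + 1 = 4959

By the generalised pigeonhole principle, to guarantee some box contains ≥ r objects we need more than (r − 1) · k objects total. Threshold: n = (r − 1) · k + 1. With r = 38 and k = 134: n = 37 · 134 + 1 = 4958 + 1 = 4959. For n = 4958 = 37 · 134, we can put exactly 37 objects in every box, avoiding 38 in any single one — so 4959 is tight.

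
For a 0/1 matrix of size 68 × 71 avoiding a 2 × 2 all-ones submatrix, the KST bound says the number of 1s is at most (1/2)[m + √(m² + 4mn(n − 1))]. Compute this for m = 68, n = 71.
z(68, 71; 2, 2) ≤ (1/2)[68 + √(68² + 4·68·71·70)] = (1/2)[68 + √1356464] = 616.3367

Kővári–Sós–Turán: let r_1, ..., r_68 be the row sums and z = Σ r_i the total number of 1s. Each pair of columns can share at most one row with both entries 1 (else a 2×2 all-ones block appears), so Σ_i C(r_i, 2) ≤ C(71, 2) = 2485. By convexity Σ_i C(r_i, 2) ≥ 68·C(z/68, 2) = z(z − 68)/(2·68), giving z² − 68z − 68·71·70 ≤ 0 and hence z ≤ (1/2)[68 + √(4624 + 4·337960)] = (1/2)[68 + √1356464] ≈ (1/2)(68 + 1164.6733) = 616.3367.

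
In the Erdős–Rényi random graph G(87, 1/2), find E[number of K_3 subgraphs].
E[# K_3] = C(87, 3) · (1/2)^C(3, 2) = 105995 / 2^3 = 13249.375

For each 3-subset S of vertices (there are C(87, 3) = 105995 such S), let X_S = 1 if S induces a K_3 (all C(3, 2) = 3 edges present). Then P(X_S = 1) = (1/2)^3 = 1/8. By linearity of expectation, E[# K_3] = C(87, 3) · (1/2)^3 = 105995 / 8 = 13249.375.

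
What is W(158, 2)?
W(158, 2) = 158 + 1 = 159

A 2-term AP is any pair of integers, so a monochromatic 2-AP exists iff some colour is used at least twice. With 158 colours, the colouring i ↦ i on {1, ..., 158} uses each colour once, avoiding any monochromatic pair, so W(158, 2) > 158. For {1, ..., 159}, pigeonhole forces two integers of the same colour, which form a monochromatic 2-AP. Hence W(158, 2) = 159.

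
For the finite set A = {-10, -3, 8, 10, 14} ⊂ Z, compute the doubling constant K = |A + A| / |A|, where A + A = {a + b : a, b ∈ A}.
K = |A + A| / |A| = 15/5 = 3

Enumerate A + A = {a + b : a, b ∈ A}. With |A| = 5, there are |A|^2 = 25 ordered sum pairs; collecting distinct values, A + A = {-20, -13, -6, -2, 0, 4, 5, 7, 11, 16, 18, 20, 22, 24, 28}, so |A + A| = 15. Thus K = 15/5 = 3. For comparison, the minimum possible |A + A| over all 5-element sets is 2·5 − 1 = 9 (so min K = 9/5), attained only by arithmetic progressions.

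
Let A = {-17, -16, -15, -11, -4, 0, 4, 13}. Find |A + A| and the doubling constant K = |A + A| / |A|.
K = |A + A| / |A| = 31/8

Enumerate A + A = {a + b : a, b ∈ A}. With |A| = 8, there are |A|^2 = 64 ordered sum pairs; collecting distinct values, A + A = {-34, -33, -32, -31, -30, -28, -27, -26, -22, -21, -20, -19, -17, -16, -15, -13, -12, -11, -8, -7, -4, -3, -2, 0, 2, 4, 8, 9, 13, 17, 26}, so |A + A| = 31. Thus K = 31/8. For comparison, the minimum possible |A + A| over all 8-element sets is 2·8 − 1 = 15 (so min K = 15/8), attained only by arithmetic progressions.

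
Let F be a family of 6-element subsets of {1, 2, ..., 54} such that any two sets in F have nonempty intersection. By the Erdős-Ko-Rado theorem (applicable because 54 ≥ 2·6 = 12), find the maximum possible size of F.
max |F| = C(53, 5) = 2869685

Erdős-Ko-Rado (1961): when n ≥ 2k, max |F| = C(n−1, k−1). The bound is attained by the star {A : i ∈ A} for any fixed i ∈ [n]. Here C(54−1, 6−1) = C(53, 5) = 2869685.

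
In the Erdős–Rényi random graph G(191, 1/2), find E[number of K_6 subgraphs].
E[# K_6] = C(191, 6) · (1/2)^C(6, 2) = 62291483793 / 2^15 ≈ 1900985.223175

For each 6-subset S of vertices (there are C(191, 6) = 62291483793 such S), let X_S = 1 if S induces a K_6 (all C(6, 2) = 15 edges present). Then P(X_S = 1) = (1/2)^15 = 1/32768. By linearity of expectation, E[# K_6] = C(191, 6) · (1/2)^15 = 62291483793 / 32768 ≈ 1900985.223175.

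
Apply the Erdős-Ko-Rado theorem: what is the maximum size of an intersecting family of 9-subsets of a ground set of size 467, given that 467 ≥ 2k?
max |F| = C(466, 8) = 51919528028358870

Erdős-Ko-Rado (1961): when n ≥ 2k, max |F| = C(n−1, k−1). The bound is attained by the star {A : i ∈ A} for any fixed i ∈ [n]. Here C(467−1, 9−1) = C(466, 8) = 51919528028358870.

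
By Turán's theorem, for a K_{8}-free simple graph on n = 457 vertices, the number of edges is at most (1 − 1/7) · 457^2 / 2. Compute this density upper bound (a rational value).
Turán density bound = (6/7) · 457^2/2 = 626547/7 ≈ 89506.7143

Turán's theorem: ex(n, K_{r+1}) is achieved by the complete r-partite Turán graph T(n, r) with parts as balanced as possible, and is at most (1 − 1/r) · n^2/2. For r = 7, n = 457: the density bound is (6/7) · 208849/2 = 626547/7 ≈ 89506.7143. The integer-valued extremum is e(T(457, 7)) = 89506, which is strictly less than the density bound 626547/7 since 7 ∤ 457 (the parts of T(457, 7) cannot all be equal).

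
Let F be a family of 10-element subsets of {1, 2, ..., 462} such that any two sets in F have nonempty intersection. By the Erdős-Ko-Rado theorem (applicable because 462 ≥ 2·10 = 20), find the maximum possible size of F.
max |F| = C(461, 9) = 2395633524634640355

The Erdős-Ko-Rado theorem states: for n ≥ 2k, an intersecting family of k-subsets of an n-element set has size at most C(n − 1, k − 1), with equality for 'star' families {A ⊆ [n] : |A| = k, i ∈ A} (fix an element i). For n = 462, k = 10: C(461, 9) = 2395633524634640355.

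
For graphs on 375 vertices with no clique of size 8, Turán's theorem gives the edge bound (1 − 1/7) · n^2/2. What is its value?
Turán density bound = (6/7) · 375^2/2 = 421875/7 ≈ 60267.8571

Turán's theorem: ex(n, K_{r+1}) is achieved by the complete r-partite Turán graph T(n, r) with parts as balanced as possible, and is at most (1 − 1/r) · n^2/2. For r = 7, n = 375: the density bound is (6/7) · 140625/2 = 421875/7 ≈ 60267.8571. The integer-valued extremum is e(T(375, 7)) = 60267, which is strictly less than the density bound 421875/7 since 7 ∤ 375 (the parts of T(375, 7) cannot all be equal).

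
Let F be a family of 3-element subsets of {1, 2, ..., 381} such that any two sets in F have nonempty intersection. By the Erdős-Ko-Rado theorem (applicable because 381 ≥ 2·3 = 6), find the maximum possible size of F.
max |F| = C(380, 2) = 72010

The Erdős-Ko-Rado theorem states: for n ≥ 2k, an intersecting family of k-subsets of an n-element set has size at most C(n − 1, k − 1), with equality for 'star' families {A ⊆ [n] : |A| = k, i ∈ A} (fix an element i). For n = 381, k = 3: C(380, 2) = 72010.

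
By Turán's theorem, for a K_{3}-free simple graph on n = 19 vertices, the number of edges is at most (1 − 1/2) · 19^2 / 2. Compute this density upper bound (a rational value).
Turán density bound = (1/2) · 19^2/2 = 361/4 ≈ 90.25

Turán's theorem: ex(n, K_{r+1}) is achieved by the complete r-partite Turán graph T(n, r) with parts as balanced as possible, and is at most (1 − 1/r) · n^2/2. For r = 2, n = 19: the density bound is (1/2) · 361/2 = 361/4 ≈ 90.25. The integer-valued extremum is e(T(19, 2)) = 90, which is strictly less than the density bound 361/4 since 2 ∤ 19 (the parts of T(19, 2) cannot all be equal).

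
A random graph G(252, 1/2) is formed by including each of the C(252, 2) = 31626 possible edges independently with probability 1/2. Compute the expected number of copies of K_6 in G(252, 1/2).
E[# K_6] = C(252, 6) · (1/2)^C(6, 2) = 334988390100 / 2^15 = 83747097525/8192 ≈ 10223034.365845

For each 6-subset S of vertices (there are C(252, 6) = 334988390100 such S), let X_S = 1 if S induces a K_6 (all C(6, 2) = 15 edges present). Then P(X_S = 1) = (1/2)^15 = 1/32768. By linearity of expectation, E[# K_6] = C(252, 6) · (1/2)^15 = 334988390100 / 32768 = 83747097525/8192 ≈ 10223034.365845.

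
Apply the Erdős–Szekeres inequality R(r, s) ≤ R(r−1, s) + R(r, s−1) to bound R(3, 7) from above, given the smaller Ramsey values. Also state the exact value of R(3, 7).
R(3, 7) ≤ R(2, 7) + R(3, 6) = 7 + 18 = 25; exact value R(3, 7) = 23.

The Erdős–Szekeres recurrence R(r, s) ≤ R(r−1, s) + R(r, s−1) applied to (r, s) = (3, 7) gives
  R(3, 7) ≤ R(2, 7) + R(3, 6) = 7 + 18 = 25.
(Recall R(2, k) = k and R is symmetric.) The recurrence is not tight here (it gives 25, but the exact value is R(3, 7) = 23); the tight upper bound requires a sharper argument than the simple recurrence, combined with a lower-bound construction on K_{22}.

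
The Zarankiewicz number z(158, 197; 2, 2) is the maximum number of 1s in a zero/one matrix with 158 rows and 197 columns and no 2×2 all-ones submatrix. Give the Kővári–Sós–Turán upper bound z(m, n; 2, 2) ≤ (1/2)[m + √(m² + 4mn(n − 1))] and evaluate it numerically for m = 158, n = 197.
z(158, 197; 2, 2) ≤ (1/2)[158 + √(158² + 4·158·197·196)] = (1/2)[158 + √24427748] = 2550.2218

Kővári–Sós–Turán: let r_1, ..., r_158 be the row sums and z = Σ r_i the total number of 1s. Each pair of columns can share at most one row with both entries 1 (else a 2×2 all-ones block appears), so Σ_i C(r_i, 2) ≤ C(197, 2) = 19306. By convexity Σ_i C(r_i, 2) ≥ 158·C(z/158, 2) = z(z − 158)/(2·158), giving z² − 158z − 158·197·196 ≤ 0 and hence z ≤ (1/2)[158 + √(24964 + 4·6100696)] = (1/2)[158 + √24427748] ≈ (1/2)(158 + 4942.4435) = 2550.2218.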